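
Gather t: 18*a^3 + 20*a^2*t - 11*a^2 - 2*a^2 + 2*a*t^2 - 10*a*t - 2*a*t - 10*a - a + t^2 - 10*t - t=18*a^3 - 13*a^2 - 11*a + t^2*(2*a + 1) + t*(20*a^2 - 12*a - 11)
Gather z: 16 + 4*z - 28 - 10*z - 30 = -6*z - 42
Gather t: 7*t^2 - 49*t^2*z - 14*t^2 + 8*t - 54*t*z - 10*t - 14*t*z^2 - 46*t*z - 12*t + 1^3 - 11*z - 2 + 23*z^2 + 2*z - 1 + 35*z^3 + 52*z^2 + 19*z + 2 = t^2*(-49*z - 7) + t*(-14*z^2 - 100*z - 14) + 35*z^3 + 75*z^2 + 10*z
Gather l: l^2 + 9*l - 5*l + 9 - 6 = l^2 + 4*l + 3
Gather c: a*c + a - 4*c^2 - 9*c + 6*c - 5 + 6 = a - 4*c^2 + c*(a - 3) + 1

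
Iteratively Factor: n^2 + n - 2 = (n + 2)*(n - 1)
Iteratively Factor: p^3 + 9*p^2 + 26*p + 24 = (p + 3)*(p^2 + 6*p + 8) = (p + 2)*(p + 3)*(p + 4)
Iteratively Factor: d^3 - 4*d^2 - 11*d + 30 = (d + 3)*(d^2 - 7*d + 10) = (d - 2)*(d + 3)*(d - 5)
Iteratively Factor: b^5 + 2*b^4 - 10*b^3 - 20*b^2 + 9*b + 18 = (b - 1)*(b^4 + 3*b^3 - 7*b^2 - 27*b - 18) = (b - 1)*(b + 1)*(b^3 + 2*b^2 - 9*b - 18) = (b - 1)*(b + 1)*(b + 3)*(b^2 - b - 6) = (b - 1)*(b + 1)*(b + 2)*(b + 3)*(b - 3)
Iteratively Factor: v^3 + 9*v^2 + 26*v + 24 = (v + 4)*(v^2 + 5*v + 6) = (v + 2)*(v + 4)*(v + 3)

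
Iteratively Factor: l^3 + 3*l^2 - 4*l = (l)*(l^2 + 3*l - 4) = l*(l + 4)*(l - 1)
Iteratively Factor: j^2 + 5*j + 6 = (j + 3)*(j + 2)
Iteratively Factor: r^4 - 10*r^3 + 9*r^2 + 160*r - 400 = (r - 5)*(r^3 - 5*r^2 - 16*r + 80) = (r - 5)*(r + 4)*(r^2 - 9*r + 20) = (r - 5)*(r - 4)*(r + 4)*(r - 5)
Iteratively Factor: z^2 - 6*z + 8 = (z - 4)*(z - 2)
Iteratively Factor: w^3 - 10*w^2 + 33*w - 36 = (w - 4)*(w^2 - 6*w + 9) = (w - 4)*(w - 3)*(w - 3)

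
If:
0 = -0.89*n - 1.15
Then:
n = -1.29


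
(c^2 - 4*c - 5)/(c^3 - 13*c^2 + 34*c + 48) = (c - 5)/(c^2 - 14*c + 48)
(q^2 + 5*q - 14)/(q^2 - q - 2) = (q + 7)/(q + 1)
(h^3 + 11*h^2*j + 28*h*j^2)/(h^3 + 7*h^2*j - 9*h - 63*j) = h*(h + 4*j)/(h^2 - 9)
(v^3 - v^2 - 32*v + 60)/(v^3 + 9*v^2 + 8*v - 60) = (v - 5)/(v + 5)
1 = 1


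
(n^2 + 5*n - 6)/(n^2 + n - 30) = (n - 1)/(n - 5)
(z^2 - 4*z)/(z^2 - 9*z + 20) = z/(z - 5)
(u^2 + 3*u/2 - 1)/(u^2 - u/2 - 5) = (2*u - 1)/(2*u - 5)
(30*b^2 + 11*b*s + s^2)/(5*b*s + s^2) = (6*b + s)/s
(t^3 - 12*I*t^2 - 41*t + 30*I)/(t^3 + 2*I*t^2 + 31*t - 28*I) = (t^2 - 11*I*t - 30)/(t^2 + 3*I*t + 28)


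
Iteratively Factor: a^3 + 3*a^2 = (a + 3)*(a^2) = a*(a + 3)*(a)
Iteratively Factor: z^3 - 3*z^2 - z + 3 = (z - 3)*(z^2 - 1) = (z - 3)*(z - 1)*(z + 1)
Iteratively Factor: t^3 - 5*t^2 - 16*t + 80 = (t + 4)*(t^2 - 9*t + 20) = (t - 5)*(t + 4)*(t - 4)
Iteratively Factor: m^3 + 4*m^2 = (m)*(m^2 + 4*m) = m*(m + 4)*(m)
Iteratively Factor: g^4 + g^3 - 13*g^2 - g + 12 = (g - 1)*(g^3 + 2*g^2 - 11*g - 12) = (g - 3)*(g - 1)*(g^2 + 5*g + 4) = (g - 3)*(g - 1)*(g + 4)*(g + 1)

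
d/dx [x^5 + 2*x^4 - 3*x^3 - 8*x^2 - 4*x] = 5*x^4 + 8*x^3 - 9*x^2 - 16*x - 4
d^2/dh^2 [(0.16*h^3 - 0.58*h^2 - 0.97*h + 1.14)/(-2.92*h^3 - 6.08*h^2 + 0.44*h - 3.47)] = (-3.5527136788005e-15*h^7 + 15.571776*h^6 + 48.39024*h^5 + 10.610112*h^4 - 322.100912*h^3 - 433.9572*h^2 - 46.743312*h + 64.590556)/(24.897088*h^9 + 155.521536*h^8 + 312.570816*h^7 + 266.646032*h^6 + 322.53024*h^5 + 361.601952*h^4 + 49.695436*h^3 + 221.641392*h^2 - 15.893988*h + 41.781923)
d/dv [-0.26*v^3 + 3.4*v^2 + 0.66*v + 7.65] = -0.78*v^2 + 6.8*v + 0.66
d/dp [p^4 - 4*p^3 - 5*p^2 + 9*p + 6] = 4*p^3 - 12*p^2 - 10*p + 9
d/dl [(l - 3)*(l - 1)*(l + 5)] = 3*l^2 + 2*l - 17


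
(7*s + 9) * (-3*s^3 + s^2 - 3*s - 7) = -21*s^4 - 20*s^3 - 12*s^2 - 76*s - 63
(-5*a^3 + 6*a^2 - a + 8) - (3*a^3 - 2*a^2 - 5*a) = -8*a^3 + 8*a^2 + 4*a + 8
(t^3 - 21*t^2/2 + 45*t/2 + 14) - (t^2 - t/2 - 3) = t^3 - 23*t^2/2 + 23*t + 17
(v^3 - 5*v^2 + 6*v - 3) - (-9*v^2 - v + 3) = v^3 + 4*v^2 + 7*v - 6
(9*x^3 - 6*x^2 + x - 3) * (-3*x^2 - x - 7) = -27*x^5 + 9*x^4 - 60*x^3 + 50*x^2 - 4*x + 21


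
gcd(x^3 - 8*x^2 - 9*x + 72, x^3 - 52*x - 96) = x - 8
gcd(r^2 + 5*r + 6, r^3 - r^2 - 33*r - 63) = r + 3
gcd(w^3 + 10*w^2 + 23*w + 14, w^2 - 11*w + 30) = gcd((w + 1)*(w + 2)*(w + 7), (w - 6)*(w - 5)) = 1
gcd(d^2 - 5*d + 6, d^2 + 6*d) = 1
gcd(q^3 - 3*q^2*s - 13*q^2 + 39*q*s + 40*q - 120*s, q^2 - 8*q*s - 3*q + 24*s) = 1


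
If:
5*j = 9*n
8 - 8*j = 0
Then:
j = 1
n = 5/9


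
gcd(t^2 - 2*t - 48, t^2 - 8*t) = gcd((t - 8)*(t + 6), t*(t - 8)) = t - 8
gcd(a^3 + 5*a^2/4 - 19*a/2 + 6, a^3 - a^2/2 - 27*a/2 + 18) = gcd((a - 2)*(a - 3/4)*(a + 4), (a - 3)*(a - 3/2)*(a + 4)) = a + 4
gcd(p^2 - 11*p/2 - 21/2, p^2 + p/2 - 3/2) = p + 3/2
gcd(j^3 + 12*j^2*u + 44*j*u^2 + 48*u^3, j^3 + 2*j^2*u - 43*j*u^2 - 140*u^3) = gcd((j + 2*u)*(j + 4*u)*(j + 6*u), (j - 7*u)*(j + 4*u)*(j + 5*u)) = j + 4*u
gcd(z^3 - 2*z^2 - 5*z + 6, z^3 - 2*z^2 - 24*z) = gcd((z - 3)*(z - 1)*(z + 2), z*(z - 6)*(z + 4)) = 1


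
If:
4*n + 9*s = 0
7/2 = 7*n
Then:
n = 1/2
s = -2/9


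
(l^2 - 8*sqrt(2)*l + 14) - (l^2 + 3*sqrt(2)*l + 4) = -11*sqrt(2)*l + 10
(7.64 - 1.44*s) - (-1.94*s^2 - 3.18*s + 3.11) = 1.94*s^2 + 1.74*s + 4.53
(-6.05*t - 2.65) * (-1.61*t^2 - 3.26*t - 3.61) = 9.7405*t^3 + 23.9895*t^2 + 30.4795*t + 9.5665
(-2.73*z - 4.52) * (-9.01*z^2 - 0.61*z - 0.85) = 24.5973*z^3 + 42.3905*z^2 + 5.0777*z + 3.842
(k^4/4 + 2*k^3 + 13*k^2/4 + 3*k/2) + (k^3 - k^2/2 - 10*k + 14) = k^4/4 + 3*k^3 + 11*k^2/4 - 17*k/2 + 14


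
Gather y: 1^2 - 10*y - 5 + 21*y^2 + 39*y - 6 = 21*y^2 + 29*y - 10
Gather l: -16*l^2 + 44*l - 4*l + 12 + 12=-16*l^2 + 40*l + 24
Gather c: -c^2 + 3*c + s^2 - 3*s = -c^2 + 3*c + s^2 - 3*s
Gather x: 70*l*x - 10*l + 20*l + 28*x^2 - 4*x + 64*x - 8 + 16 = 10*l + 28*x^2 + x*(70*l + 60) + 8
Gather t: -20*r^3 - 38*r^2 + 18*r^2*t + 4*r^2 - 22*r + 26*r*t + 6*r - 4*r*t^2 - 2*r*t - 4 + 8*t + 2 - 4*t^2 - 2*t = -20*r^3 - 34*r^2 - 16*r + t^2*(-4*r - 4) + t*(18*r^2 + 24*r + 6) - 2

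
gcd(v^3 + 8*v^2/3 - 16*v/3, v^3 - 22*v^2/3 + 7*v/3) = v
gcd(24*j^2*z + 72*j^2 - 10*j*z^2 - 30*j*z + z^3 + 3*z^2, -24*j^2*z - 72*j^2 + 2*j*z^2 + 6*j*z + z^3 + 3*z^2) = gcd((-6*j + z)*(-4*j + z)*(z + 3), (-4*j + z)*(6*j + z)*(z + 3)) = -4*j*z - 12*j + z^2 + 3*z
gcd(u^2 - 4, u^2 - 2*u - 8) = u + 2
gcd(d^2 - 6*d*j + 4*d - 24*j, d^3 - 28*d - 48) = d + 4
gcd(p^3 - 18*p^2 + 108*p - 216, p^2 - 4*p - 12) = p - 6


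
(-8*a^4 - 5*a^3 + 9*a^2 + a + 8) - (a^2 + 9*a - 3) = -8*a^4 - 5*a^3 + 8*a^2 - 8*a + 11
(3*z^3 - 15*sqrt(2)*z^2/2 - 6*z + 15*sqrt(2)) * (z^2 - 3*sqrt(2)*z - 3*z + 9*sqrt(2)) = 3*z^5 - 33*sqrt(2)*z^4/2 - 9*z^4 + 39*z^3 + 99*sqrt(2)*z^3/2 - 117*z^2 + 33*sqrt(2)*z^2 - 99*sqrt(2)*z - 90*z + 270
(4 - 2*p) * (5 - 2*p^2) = 4*p^3 - 8*p^2 - 10*p + 20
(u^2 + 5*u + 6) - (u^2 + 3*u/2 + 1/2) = 7*u/2 + 11/2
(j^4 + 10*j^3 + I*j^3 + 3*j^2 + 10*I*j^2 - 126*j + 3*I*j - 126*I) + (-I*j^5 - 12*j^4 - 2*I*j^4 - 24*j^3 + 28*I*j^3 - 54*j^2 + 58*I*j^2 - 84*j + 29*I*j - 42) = -I*j^5 - 11*j^4 - 2*I*j^4 - 14*j^3 + 29*I*j^3 - 51*j^2 + 68*I*j^2 - 210*j + 32*I*j - 42 - 126*I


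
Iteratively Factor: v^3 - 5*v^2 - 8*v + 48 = (v - 4)*(v^2 - v - 12) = (v - 4)*(v + 3)*(v - 4)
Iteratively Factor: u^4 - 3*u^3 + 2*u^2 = (u)*(u^3 - 3*u^2 + 2*u) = u^2*(u^2 - 3*u + 2) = u^2*(u - 1)*(u - 2)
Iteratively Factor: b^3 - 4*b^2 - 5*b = (b + 1)*(b^2 - 5*b) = b*(b + 1)*(b - 5)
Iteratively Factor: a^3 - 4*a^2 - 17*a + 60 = (a - 5)*(a^2 + a - 12) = (a - 5)*(a + 4)*(a - 3)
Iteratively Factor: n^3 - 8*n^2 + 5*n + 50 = (n + 2)*(n^2 - 10*n + 25) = (n - 5)*(n + 2)*(n - 5)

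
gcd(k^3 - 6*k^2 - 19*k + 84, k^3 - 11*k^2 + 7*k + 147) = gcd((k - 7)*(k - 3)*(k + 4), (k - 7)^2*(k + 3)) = k - 7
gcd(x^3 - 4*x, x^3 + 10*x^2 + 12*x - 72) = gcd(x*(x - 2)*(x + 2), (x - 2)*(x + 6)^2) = x - 2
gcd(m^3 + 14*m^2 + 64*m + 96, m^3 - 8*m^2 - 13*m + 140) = m + 4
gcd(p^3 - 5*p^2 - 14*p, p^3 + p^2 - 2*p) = p^2 + 2*p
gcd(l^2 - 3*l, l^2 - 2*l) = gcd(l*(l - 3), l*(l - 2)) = l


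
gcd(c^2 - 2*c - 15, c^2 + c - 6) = c + 3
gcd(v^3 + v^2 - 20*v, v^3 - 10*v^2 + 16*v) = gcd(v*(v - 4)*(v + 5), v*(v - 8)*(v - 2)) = v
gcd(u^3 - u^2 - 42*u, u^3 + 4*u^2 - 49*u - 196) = u - 7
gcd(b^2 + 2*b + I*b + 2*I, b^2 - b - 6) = b + 2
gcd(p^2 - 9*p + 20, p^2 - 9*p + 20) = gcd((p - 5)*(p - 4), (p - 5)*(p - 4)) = p^2 - 9*p + 20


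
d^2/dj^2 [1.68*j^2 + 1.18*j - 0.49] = 3.36000000000000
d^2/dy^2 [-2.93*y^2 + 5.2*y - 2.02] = -5.86000000000000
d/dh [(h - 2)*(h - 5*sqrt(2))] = 2*h - 5*sqrt(2) - 2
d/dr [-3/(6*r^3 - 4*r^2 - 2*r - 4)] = 3*(9*r^2 - 4*r - 1)/(2*(-3*r^3 + 2*r^2 + r + 2)^2)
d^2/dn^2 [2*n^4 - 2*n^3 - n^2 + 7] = 24*n^2 - 12*n - 2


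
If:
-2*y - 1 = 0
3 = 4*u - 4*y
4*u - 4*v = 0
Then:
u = 1/4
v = 1/4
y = -1/2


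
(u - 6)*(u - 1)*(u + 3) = u^3 - 4*u^2 - 15*u + 18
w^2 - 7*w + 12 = (w - 4)*(w - 3)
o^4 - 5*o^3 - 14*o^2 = o^2*(o - 7)*(o + 2)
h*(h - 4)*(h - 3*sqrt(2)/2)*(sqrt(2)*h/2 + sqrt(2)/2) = sqrt(2)*h^4/2 - 3*sqrt(2)*h^3/2 - 3*h^3/2 - 2*sqrt(2)*h^2 + 9*h^2/2 + 6*h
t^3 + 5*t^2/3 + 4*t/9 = t*(t + 1/3)*(t + 4/3)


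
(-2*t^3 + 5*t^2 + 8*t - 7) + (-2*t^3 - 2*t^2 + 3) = -4*t^3 + 3*t^2 + 8*t - 4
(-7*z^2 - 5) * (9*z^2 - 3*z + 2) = -63*z^4 + 21*z^3 - 59*z^2 + 15*z - 10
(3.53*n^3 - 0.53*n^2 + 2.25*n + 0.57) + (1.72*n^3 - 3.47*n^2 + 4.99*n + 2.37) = 5.25*n^3 - 4.0*n^2 + 7.24*n + 2.94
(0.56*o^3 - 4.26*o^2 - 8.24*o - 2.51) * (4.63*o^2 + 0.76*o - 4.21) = 2.5928*o^5 - 19.2982*o^4 - 43.7464*o^3 + 0.0509000000000022*o^2 + 32.7828*o + 10.5671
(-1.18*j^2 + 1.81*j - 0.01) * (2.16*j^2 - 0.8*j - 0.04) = -2.5488*j^4 + 4.8536*j^3 - 1.4224*j^2 - 0.0644*j + 0.0004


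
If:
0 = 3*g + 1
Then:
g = -1/3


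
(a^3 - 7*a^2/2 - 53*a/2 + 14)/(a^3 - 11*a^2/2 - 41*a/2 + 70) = (2*a - 1)/(2*a - 5)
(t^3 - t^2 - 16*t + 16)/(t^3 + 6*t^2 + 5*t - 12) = (t - 4)/(t + 3)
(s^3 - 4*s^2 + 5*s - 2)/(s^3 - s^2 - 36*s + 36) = (s^2 - 3*s + 2)/(s^2 - 36)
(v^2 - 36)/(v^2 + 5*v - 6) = (v - 6)/(v - 1)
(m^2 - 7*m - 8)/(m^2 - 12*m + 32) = (m + 1)/(m - 4)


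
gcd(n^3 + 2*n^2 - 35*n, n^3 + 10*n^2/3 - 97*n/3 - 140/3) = n^2 + 2*n - 35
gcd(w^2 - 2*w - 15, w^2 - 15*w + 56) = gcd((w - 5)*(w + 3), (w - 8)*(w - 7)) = 1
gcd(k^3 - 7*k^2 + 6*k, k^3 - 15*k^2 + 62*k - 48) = k^2 - 7*k + 6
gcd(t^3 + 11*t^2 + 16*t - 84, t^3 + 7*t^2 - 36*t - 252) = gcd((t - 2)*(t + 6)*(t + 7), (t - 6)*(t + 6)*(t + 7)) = t^2 + 13*t + 42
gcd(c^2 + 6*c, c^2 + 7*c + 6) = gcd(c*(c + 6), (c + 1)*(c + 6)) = c + 6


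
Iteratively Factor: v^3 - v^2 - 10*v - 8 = (v - 4)*(v^2 + 3*v + 2) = (v - 4)*(v + 1)*(v + 2)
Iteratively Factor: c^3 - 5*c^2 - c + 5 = (c - 1)*(c^2 - 4*c - 5) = (c - 1)*(c + 1)*(c - 5)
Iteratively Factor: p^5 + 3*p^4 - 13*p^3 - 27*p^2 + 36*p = (p)*(p^4 + 3*p^3 - 13*p^2 - 27*p + 36) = p*(p - 1)*(p^3 + 4*p^2 - 9*p - 36) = p*(p - 1)*(p + 4)*(p^2 - 9) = p*(p - 1)*(p + 3)*(p + 4)*(p - 3)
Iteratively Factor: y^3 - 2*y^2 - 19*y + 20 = (y - 1)*(y^2 - y - 20) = (y - 1)*(y + 4)*(y - 5)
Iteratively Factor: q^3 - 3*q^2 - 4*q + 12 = (q - 3)*(q^2 - 4) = (q - 3)*(q - 2)*(q + 2)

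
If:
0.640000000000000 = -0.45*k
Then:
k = -1.42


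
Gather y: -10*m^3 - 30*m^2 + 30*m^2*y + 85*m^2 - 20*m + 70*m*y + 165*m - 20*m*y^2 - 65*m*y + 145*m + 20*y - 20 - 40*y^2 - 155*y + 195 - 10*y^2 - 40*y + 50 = -10*m^3 + 55*m^2 + 290*m + y^2*(-20*m - 50) + y*(30*m^2 + 5*m - 175) + 225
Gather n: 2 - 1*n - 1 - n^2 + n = 1 - n^2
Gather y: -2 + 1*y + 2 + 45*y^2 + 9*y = 45*y^2 + 10*y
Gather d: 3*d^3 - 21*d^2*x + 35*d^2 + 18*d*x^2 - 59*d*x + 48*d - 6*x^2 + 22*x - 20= 3*d^3 + d^2*(35 - 21*x) + d*(18*x^2 - 59*x + 48) - 6*x^2 + 22*x - 20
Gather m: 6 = 6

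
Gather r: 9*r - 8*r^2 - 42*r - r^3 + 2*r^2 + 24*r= -r^3 - 6*r^2 - 9*r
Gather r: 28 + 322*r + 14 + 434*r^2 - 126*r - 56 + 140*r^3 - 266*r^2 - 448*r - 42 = 140*r^3 + 168*r^2 - 252*r - 56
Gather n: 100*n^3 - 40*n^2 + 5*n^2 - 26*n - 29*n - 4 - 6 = 100*n^3 - 35*n^2 - 55*n - 10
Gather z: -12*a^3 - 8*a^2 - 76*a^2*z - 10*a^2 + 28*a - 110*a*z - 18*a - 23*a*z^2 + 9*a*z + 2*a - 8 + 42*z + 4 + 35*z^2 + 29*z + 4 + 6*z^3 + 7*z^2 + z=-12*a^3 - 18*a^2 + 12*a + 6*z^3 + z^2*(42 - 23*a) + z*(-76*a^2 - 101*a + 72)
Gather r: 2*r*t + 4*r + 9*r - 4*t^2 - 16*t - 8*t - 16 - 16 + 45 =r*(2*t + 13) - 4*t^2 - 24*t + 13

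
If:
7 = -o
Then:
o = -7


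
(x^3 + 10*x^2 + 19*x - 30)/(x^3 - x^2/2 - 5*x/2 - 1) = 2*(-x^3 - 10*x^2 - 19*x + 30)/(-2*x^3 + x^2 + 5*x + 2)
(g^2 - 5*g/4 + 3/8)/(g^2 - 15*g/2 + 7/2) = (g - 3/4)/(g - 7)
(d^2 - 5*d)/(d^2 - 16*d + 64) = d*(d - 5)/(d^2 - 16*d + 64)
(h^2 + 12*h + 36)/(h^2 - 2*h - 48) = (h + 6)/(h - 8)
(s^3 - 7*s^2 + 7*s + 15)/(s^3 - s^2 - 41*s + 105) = (s + 1)/(s + 7)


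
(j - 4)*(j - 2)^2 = j^3 - 8*j^2 + 20*j - 16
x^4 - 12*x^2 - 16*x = x*(x - 4)*(x + 2)^2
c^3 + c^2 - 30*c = c*(c - 5)*(c + 6)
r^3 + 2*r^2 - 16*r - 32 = (r - 4)*(r + 2)*(r + 4)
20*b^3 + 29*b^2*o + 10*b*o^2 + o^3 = (b + o)*(4*b + o)*(5*b + o)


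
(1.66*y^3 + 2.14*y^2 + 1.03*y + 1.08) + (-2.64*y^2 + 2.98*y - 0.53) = 1.66*y^3 - 0.5*y^2 + 4.01*y + 0.55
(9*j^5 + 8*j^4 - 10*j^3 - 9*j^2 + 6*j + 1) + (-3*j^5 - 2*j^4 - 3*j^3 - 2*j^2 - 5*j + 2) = 6*j^5 + 6*j^4 - 13*j^3 - 11*j^2 + j + 3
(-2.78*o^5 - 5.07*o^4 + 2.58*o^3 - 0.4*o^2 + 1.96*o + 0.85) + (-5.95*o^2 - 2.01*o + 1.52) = -2.78*o^5 - 5.07*o^4 + 2.58*o^3 - 6.35*o^2 - 0.0499999999999998*o + 2.37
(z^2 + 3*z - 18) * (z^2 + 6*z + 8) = z^4 + 9*z^3 + 8*z^2 - 84*z - 144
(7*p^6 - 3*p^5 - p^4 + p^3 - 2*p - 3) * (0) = 0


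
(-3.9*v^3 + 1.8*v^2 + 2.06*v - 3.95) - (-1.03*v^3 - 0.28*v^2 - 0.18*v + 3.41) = -2.87*v^3 + 2.08*v^2 + 2.24*v - 7.36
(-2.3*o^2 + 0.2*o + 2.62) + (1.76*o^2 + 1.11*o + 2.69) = -0.54*o^2 + 1.31*o + 5.31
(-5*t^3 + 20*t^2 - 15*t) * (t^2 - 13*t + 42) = -5*t^5 + 85*t^4 - 485*t^3 + 1035*t^2 - 630*t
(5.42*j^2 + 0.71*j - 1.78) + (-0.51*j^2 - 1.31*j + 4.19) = 4.91*j^2 - 0.6*j + 2.41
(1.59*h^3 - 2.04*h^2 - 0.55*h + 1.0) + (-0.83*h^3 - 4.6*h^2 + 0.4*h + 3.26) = 0.76*h^3 - 6.64*h^2 - 0.15*h + 4.26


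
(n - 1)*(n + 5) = n^2 + 4*n - 5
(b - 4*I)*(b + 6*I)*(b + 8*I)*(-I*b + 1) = -I*b^4 + 11*b^3 + 2*I*b^2 + 200*b + 192*I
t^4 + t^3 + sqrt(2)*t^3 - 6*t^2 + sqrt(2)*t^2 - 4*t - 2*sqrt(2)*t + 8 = (t - 1)*(t + 2)*(t - sqrt(2))*(t + 2*sqrt(2))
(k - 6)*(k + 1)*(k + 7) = k^3 + 2*k^2 - 41*k - 42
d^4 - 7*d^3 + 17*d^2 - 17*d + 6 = (d - 3)*(d - 2)*(d - 1)^2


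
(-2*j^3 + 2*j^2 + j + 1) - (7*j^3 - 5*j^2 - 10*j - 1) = -9*j^3 + 7*j^2 + 11*j + 2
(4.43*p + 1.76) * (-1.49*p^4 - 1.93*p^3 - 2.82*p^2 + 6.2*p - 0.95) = -6.6007*p^5 - 11.1723*p^4 - 15.8894*p^3 + 22.5028*p^2 + 6.7035*p - 1.672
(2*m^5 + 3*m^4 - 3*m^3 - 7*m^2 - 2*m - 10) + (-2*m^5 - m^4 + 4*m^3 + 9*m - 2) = 2*m^4 + m^3 - 7*m^2 + 7*m - 12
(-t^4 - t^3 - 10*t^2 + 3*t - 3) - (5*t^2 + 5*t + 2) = -t^4 - t^3 - 15*t^2 - 2*t - 5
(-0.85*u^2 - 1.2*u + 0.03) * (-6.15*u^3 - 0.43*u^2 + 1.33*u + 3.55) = 5.2275*u^5 + 7.7455*u^4 - 0.799*u^3 - 4.6264*u^2 - 4.2201*u + 0.1065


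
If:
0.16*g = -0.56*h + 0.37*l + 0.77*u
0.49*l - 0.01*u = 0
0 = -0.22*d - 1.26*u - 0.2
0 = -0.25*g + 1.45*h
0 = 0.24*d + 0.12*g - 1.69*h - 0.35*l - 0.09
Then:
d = 0.02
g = -0.49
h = -0.08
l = -0.00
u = -0.16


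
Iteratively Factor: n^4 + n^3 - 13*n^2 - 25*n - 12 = (n + 1)*(n^3 - 13*n - 12) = (n + 1)*(n + 3)*(n^2 - 3*n - 4) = (n - 4)*(n + 1)*(n + 3)*(n + 1)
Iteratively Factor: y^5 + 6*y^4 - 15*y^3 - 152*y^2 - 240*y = (y)*(y^4 + 6*y^3 - 15*y^2 - 152*y - 240) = y*(y + 4)*(y^3 + 2*y^2 - 23*y - 60) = y*(y + 4)^2*(y^2 - 2*y - 15) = y*(y - 5)*(y + 4)^2*(y + 3)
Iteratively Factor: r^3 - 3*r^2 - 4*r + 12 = (r + 2)*(r^2 - 5*r + 6) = (r - 2)*(r + 2)*(r - 3)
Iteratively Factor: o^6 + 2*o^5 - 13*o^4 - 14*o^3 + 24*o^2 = (o + 4)*(o^5 - 2*o^4 - 5*o^3 + 6*o^2) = (o - 1)*(o + 4)*(o^4 - o^3 - 6*o^2) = (o - 1)*(o + 2)*(o + 4)*(o^3 - 3*o^2) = o*(o - 1)*(o + 2)*(o + 4)*(o^2 - 3*o) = o*(o - 3)*(o - 1)*(o + 2)*(o + 4)*(o)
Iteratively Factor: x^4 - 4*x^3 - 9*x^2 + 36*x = (x)*(x^3 - 4*x^2 - 9*x + 36) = x*(x - 3)*(x^2 - x - 12) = x*(x - 4)*(x - 3)*(x + 3)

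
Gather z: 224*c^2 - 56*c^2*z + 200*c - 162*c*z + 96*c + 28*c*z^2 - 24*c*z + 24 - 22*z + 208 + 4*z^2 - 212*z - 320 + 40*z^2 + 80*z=224*c^2 + 296*c + z^2*(28*c + 44) + z*(-56*c^2 - 186*c - 154) - 88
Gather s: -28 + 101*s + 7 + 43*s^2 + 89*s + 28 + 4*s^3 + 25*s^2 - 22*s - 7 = 4*s^3 + 68*s^2 + 168*s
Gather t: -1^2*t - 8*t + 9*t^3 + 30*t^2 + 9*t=9*t^3 + 30*t^2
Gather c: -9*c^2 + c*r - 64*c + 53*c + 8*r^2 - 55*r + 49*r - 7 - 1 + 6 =-9*c^2 + c*(r - 11) + 8*r^2 - 6*r - 2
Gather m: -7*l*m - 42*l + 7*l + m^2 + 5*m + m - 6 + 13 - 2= -35*l + m^2 + m*(6 - 7*l) + 5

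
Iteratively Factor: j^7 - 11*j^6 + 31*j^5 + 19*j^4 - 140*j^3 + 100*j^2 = (j + 2)*(j^6 - 13*j^5 + 57*j^4 - 95*j^3 + 50*j^2) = (j - 5)*(j + 2)*(j^5 - 8*j^4 + 17*j^3 - 10*j^2) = j*(j - 5)*(j + 2)*(j^4 - 8*j^3 + 17*j^2 - 10*j) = j*(j - 5)*(j - 1)*(j + 2)*(j^3 - 7*j^2 + 10*j) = j*(j - 5)*(j - 2)*(j - 1)*(j + 2)*(j^2 - 5*j) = j*(j - 5)^2*(j - 2)*(j - 1)*(j + 2)*(j)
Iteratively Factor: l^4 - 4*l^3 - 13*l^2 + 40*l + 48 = (l - 4)*(l^3 - 13*l - 12) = (l - 4)*(l + 1)*(l^2 - l - 12) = (l - 4)^2*(l + 1)*(l + 3)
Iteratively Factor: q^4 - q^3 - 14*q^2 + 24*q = (q - 3)*(q^3 + 2*q^2 - 8*q) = q*(q - 3)*(q^2 + 2*q - 8) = q*(q - 3)*(q - 2)*(q + 4)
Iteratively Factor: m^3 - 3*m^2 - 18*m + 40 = (m + 4)*(m^2 - 7*m + 10) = (m - 2)*(m + 4)*(m - 5)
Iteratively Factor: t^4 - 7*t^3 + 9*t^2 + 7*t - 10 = (t - 5)*(t^3 - 2*t^2 - t + 2) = (t - 5)*(t - 1)*(t^2 - t - 2) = (t - 5)*(t - 2)*(t - 1)*(t + 1)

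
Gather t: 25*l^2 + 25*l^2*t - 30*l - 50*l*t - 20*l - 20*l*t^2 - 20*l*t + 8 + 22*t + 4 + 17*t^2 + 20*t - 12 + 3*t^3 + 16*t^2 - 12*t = 25*l^2 - 50*l + 3*t^3 + t^2*(33 - 20*l) + t*(25*l^2 - 70*l + 30)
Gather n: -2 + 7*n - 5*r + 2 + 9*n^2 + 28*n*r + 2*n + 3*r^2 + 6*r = 9*n^2 + n*(28*r + 9) + 3*r^2 + r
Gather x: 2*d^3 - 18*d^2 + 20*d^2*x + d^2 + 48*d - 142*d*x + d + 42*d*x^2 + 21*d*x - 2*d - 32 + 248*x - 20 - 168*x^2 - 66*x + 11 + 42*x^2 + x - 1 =2*d^3 - 17*d^2 + 47*d + x^2*(42*d - 126) + x*(20*d^2 - 121*d + 183) - 42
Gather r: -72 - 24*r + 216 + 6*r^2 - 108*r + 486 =6*r^2 - 132*r + 630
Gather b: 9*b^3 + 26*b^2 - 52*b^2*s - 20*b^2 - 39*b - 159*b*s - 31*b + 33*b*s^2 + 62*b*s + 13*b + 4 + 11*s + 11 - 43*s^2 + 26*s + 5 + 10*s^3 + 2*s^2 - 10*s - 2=9*b^3 + b^2*(6 - 52*s) + b*(33*s^2 - 97*s - 57) + 10*s^3 - 41*s^2 + 27*s + 18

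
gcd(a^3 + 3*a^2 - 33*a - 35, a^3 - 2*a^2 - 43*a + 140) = a^2 + 2*a - 35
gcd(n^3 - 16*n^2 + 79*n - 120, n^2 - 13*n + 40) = n^2 - 13*n + 40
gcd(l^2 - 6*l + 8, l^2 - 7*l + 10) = l - 2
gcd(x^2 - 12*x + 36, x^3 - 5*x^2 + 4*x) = 1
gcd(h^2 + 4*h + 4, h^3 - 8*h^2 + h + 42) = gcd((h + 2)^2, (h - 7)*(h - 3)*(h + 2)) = h + 2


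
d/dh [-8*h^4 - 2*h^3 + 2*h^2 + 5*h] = -32*h^3 - 6*h^2 + 4*h + 5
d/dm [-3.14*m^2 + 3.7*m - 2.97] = 3.7 - 6.28*m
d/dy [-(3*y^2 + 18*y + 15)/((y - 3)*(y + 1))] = 24/(y^2 - 6*y + 9)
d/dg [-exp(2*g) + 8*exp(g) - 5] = 2*(4 - exp(g))*exp(g)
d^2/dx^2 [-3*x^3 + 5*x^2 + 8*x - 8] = 10 - 18*x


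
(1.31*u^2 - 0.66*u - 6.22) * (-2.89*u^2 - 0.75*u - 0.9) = -3.7859*u^4 + 0.9249*u^3 + 17.2918*u^2 + 5.259*u + 5.598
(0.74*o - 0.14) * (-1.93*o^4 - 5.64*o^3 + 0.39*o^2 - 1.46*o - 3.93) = -1.4282*o^5 - 3.9034*o^4 + 1.0782*o^3 - 1.135*o^2 - 2.7038*o + 0.5502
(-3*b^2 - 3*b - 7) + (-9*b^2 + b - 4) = -12*b^2 - 2*b - 11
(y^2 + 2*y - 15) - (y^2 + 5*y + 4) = -3*y - 19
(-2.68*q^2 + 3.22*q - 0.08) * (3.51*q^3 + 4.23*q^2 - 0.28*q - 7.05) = -9.4068*q^5 - 0.034200000000002*q^4 + 14.0902*q^3 + 17.654*q^2 - 22.6786*q + 0.564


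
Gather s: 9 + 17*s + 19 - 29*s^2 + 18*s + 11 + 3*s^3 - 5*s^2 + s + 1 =3*s^3 - 34*s^2 + 36*s + 40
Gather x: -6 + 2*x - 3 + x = 3*x - 9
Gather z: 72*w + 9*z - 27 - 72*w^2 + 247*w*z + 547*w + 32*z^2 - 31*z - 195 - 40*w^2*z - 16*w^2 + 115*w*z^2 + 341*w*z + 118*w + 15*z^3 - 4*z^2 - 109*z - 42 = -88*w^2 + 737*w + 15*z^3 + z^2*(115*w + 28) + z*(-40*w^2 + 588*w - 131) - 264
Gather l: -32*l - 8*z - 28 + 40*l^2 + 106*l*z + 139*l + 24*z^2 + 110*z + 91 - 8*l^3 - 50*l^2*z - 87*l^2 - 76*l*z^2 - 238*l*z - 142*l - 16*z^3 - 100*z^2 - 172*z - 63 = -8*l^3 + l^2*(-50*z - 47) + l*(-76*z^2 - 132*z - 35) - 16*z^3 - 76*z^2 - 70*z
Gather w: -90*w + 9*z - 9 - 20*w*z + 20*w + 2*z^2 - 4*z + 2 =w*(-20*z - 70) + 2*z^2 + 5*z - 7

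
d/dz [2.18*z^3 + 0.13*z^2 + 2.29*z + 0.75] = 6.54*z^2 + 0.26*z + 2.29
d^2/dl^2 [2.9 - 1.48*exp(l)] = -1.48*exp(l)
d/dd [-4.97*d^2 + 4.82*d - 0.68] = 4.82 - 9.94*d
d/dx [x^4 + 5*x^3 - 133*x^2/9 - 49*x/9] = 4*x^3 + 15*x^2 - 266*x/9 - 49/9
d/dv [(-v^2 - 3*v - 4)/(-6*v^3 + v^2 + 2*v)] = (-6*v^4 - 36*v^3 - 71*v^2 + 8*v + 8)/(v^2*(36*v^4 - 12*v^3 - 23*v^2 + 4*v + 4))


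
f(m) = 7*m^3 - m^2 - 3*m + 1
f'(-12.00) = 3045.00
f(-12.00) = -12203.00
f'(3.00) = 180.00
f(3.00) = 172.00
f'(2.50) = 123.25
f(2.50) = 96.62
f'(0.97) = 14.82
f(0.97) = 3.54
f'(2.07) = 82.84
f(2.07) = 52.59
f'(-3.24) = 223.93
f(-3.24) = -237.86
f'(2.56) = 129.51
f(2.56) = 104.21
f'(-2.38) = 120.71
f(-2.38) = -91.89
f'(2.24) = 97.89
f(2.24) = 67.94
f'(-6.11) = 793.19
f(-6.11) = -1614.70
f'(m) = 21*m^2 - 2*m - 3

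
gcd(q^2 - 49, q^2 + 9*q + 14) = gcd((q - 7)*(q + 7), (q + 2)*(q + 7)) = q + 7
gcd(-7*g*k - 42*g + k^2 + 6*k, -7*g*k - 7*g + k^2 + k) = 7*g - k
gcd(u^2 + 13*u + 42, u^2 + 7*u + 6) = u + 6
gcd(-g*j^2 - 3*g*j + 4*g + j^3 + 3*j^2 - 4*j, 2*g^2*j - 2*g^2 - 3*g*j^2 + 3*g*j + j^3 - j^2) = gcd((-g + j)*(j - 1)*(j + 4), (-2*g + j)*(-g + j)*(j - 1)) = g*j - g - j^2 + j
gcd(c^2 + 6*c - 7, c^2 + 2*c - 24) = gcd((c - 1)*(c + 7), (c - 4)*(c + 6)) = 1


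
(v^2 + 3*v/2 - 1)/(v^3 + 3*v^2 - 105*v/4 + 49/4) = 2*(v + 2)/(2*v^2 + 7*v - 49)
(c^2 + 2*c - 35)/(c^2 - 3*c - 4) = (-c^2 - 2*c + 35)/(-c^2 + 3*c + 4)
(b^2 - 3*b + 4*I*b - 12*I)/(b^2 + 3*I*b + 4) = (b - 3)/(b - I)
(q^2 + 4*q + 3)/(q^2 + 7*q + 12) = (q + 1)/(q + 4)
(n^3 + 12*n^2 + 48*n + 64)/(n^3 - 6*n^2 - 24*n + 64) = (n^2 + 8*n + 16)/(n^2 - 10*n + 16)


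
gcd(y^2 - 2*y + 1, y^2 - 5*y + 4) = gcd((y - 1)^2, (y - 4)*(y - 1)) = y - 1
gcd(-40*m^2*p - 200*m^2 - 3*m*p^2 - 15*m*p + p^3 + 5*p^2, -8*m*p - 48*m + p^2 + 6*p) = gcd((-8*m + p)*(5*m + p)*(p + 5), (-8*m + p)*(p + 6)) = -8*m + p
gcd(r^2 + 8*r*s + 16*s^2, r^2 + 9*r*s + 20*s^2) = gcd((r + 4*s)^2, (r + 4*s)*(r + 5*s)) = r + 4*s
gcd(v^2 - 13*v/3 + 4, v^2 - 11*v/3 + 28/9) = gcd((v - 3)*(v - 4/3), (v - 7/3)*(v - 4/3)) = v - 4/3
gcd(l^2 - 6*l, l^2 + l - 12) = 1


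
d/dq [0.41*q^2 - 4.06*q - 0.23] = 0.82*q - 4.06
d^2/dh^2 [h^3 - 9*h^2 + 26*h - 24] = 6*h - 18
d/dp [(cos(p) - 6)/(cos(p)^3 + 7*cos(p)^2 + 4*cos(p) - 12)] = (-165*cos(p) - 11*cos(2*p) + cos(3*p) - 35)*sin(p)/(2*(cos(p)^3 + 7*cos(p)^2 + 4*cos(p) - 12)^2)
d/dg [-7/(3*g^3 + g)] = 7*(9*g^2 + 1)/(g^2*(3*g^2 + 1)^2)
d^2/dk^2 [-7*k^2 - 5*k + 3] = -14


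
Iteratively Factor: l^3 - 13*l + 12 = (l - 3)*(l^2 + 3*l - 4) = (l - 3)*(l - 1)*(l + 4)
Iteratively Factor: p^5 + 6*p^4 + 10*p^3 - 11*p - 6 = (p + 2)*(p^4 + 4*p^3 + 2*p^2 - 4*p - 3) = (p + 1)*(p + 2)*(p^3 + 3*p^2 - p - 3) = (p + 1)*(p + 2)*(p + 3)*(p^2 - 1) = (p + 1)^2*(p + 2)*(p + 3)*(p - 1)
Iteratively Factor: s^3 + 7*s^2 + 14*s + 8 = (s + 2)*(s^2 + 5*s + 4) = (s + 1)*(s + 2)*(s + 4)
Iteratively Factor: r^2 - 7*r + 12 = (r - 3)*(r - 4)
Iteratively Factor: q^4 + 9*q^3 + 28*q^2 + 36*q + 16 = (q + 2)*(q^3 + 7*q^2 + 14*q + 8) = (q + 2)*(q + 4)*(q^2 + 3*q + 2) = (q + 2)^2*(q + 4)*(q + 1)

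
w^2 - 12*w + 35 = (w - 7)*(w - 5)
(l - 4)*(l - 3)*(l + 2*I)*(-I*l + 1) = -I*l^4 + 3*l^3 + 7*I*l^3 - 21*l^2 - 10*I*l^2 + 36*l - 14*I*l + 24*I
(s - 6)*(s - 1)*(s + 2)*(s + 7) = s^4 + 2*s^3 - 43*s^2 - 44*s + 84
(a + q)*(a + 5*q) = a^2 + 6*a*q + 5*q^2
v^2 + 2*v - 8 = (v - 2)*(v + 4)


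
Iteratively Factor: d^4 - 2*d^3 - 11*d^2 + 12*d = (d - 4)*(d^3 + 2*d^2 - 3*d) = d*(d - 4)*(d^2 + 2*d - 3) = d*(d - 4)*(d - 1)*(d + 3)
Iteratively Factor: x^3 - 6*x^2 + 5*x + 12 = (x + 1)*(x^2 - 7*x + 12) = (x - 3)*(x + 1)*(x - 4)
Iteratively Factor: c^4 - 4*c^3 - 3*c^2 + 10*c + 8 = (c + 1)*(c^3 - 5*c^2 + 2*c + 8) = (c - 4)*(c + 1)*(c^2 - c - 2) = (c - 4)*(c + 1)^2*(c - 2)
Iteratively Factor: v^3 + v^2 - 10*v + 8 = (v - 1)*(v^2 + 2*v - 8) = (v - 1)*(v + 4)*(v - 2)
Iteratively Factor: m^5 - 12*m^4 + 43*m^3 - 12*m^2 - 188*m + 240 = (m - 5)*(m^4 - 7*m^3 + 8*m^2 + 28*m - 48) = (m - 5)*(m - 4)*(m^3 - 3*m^2 - 4*m + 12) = (m - 5)*(m - 4)*(m - 3)*(m^2 - 4) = (m - 5)*(m - 4)*(m - 3)*(m + 2)*(m - 2)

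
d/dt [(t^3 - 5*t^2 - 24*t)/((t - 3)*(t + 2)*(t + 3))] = (7*t^2 - 12*t + 48)/(t^4 - 2*t^3 - 11*t^2 + 12*t + 36)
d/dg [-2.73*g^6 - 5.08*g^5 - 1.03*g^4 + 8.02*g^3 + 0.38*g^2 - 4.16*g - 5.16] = -16.38*g^5 - 25.4*g^4 - 4.12*g^3 + 24.06*g^2 + 0.76*g - 4.16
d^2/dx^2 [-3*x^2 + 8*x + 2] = -6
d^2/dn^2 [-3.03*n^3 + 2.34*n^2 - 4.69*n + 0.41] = 4.68 - 18.18*n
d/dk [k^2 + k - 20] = 2*k + 1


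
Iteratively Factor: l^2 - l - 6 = (l + 2)*(l - 3)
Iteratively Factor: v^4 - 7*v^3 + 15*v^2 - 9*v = (v)*(v^3 - 7*v^2 + 15*v - 9) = v*(v - 3)*(v^2 - 4*v + 3) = v*(v - 3)*(v - 1)*(v - 3)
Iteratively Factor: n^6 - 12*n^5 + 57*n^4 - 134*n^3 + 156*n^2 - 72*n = (n)*(n^5 - 12*n^4 + 57*n^3 - 134*n^2 + 156*n - 72) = n*(n - 2)*(n^4 - 10*n^3 + 37*n^2 - 60*n + 36) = n*(n - 3)*(n - 2)*(n^3 - 7*n^2 + 16*n - 12) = n*(n - 3)*(n - 2)^2*(n^2 - 5*n + 6) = n*(n - 3)*(n - 2)^3*(n - 3)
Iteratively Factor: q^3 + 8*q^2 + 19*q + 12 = (q + 4)*(q^2 + 4*q + 3) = (q + 1)*(q + 4)*(q + 3)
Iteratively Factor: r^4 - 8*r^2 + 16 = (r - 2)*(r^3 + 2*r^2 - 4*r - 8) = (r - 2)*(r + 2)*(r^2 - 4) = (r - 2)^2*(r + 2)*(r + 2)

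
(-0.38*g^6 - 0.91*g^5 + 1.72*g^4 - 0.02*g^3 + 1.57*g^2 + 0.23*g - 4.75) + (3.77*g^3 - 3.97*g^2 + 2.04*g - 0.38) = -0.38*g^6 - 0.91*g^5 + 1.72*g^4 + 3.75*g^3 - 2.4*g^2 + 2.27*g - 5.13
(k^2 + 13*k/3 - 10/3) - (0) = k^2 + 13*k/3 - 10/3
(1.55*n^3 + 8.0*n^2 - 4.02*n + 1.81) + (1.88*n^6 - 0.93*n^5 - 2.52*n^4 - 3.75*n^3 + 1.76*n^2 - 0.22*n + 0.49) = 1.88*n^6 - 0.93*n^5 - 2.52*n^4 - 2.2*n^3 + 9.76*n^2 - 4.24*n + 2.3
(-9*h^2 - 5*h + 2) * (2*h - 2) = -18*h^3 + 8*h^2 + 14*h - 4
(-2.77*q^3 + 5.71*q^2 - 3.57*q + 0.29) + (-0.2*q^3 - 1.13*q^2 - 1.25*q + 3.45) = -2.97*q^3 + 4.58*q^2 - 4.82*q + 3.74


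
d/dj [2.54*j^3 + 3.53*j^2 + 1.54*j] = 7.62*j^2 + 7.06*j + 1.54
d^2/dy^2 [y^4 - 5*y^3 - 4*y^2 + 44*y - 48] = 12*y^2 - 30*y - 8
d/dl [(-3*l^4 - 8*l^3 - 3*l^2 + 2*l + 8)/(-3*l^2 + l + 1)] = (18*l^5 + 15*l^4 - 28*l^3 - 21*l^2 + 42*l - 6)/(9*l^4 - 6*l^3 - 5*l^2 + 2*l + 1)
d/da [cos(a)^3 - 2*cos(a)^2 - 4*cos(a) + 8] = (-3*cos(a)^2 + 4*cos(a) + 4)*sin(a)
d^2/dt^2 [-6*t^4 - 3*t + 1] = -72*t^2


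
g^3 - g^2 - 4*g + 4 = (g - 2)*(g - 1)*(g + 2)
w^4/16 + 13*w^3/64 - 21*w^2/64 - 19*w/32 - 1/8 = (w/4 + 1/4)*(w/4 + 1)*(w - 2)*(w + 1/4)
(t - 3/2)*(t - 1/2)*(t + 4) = t^3 + 2*t^2 - 29*t/4 + 3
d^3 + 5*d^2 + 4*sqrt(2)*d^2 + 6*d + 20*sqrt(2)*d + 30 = (d + 5)*(d + sqrt(2))*(d + 3*sqrt(2))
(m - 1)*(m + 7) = m^2 + 6*m - 7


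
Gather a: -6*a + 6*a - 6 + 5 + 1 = 0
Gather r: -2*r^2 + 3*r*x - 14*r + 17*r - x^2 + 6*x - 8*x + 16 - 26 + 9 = -2*r^2 + r*(3*x + 3) - x^2 - 2*x - 1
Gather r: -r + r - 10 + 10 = 0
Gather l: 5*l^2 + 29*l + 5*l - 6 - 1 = 5*l^2 + 34*l - 7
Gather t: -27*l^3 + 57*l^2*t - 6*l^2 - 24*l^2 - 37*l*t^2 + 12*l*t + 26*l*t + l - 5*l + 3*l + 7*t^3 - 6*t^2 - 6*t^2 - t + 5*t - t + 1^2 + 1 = -27*l^3 - 30*l^2 - l + 7*t^3 + t^2*(-37*l - 12) + t*(57*l^2 + 38*l + 3) + 2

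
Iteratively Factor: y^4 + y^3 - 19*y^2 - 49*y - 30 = (y + 2)*(y^3 - y^2 - 17*y - 15) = (y + 1)*(y + 2)*(y^2 - 2*y - 15) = (y - 5)*(y + 1)*(y + 2)*(y + 3)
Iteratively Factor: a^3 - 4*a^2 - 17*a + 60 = (a - 5)*(a^2 + a - 12) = (a - 5)*(a + 4)*(a - 3)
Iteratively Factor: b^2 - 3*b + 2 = (b - 2)*(b - 1)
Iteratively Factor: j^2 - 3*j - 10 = (j + 2)*(j - 5)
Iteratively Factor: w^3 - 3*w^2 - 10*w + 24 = (w - 4)*(w^2 + w - 6) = (w - 4)*(w + 3)*(w - 2)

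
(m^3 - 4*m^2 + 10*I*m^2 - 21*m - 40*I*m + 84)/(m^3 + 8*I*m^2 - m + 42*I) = (m - 4)/(m - 2*I)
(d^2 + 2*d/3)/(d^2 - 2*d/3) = (3*d + 2)/(3*d - 2)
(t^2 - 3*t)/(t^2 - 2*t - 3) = t/(t + 1)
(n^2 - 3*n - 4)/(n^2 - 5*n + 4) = (n + 1)/(n - 1)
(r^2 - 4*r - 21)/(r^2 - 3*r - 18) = (r - 7)/(r - 6)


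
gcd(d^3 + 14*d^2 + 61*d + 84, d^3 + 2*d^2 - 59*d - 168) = d^2 + 10*d + 21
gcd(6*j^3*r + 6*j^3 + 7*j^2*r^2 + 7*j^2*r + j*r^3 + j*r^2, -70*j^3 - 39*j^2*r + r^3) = 1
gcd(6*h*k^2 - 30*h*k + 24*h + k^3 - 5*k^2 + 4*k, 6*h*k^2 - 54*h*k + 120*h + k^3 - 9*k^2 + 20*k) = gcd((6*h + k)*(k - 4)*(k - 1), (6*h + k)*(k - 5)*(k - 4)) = 6*h*k - 24*h + k^2 - 4*k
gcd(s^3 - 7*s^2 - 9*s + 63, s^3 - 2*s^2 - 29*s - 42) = s^2 - 4*s - 21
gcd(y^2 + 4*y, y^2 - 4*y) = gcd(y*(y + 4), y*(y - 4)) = y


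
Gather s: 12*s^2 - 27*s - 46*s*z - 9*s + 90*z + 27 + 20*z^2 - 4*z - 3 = 12*s^2 + s*(-46*z - 36) + 20*z^2 + 86*z + 24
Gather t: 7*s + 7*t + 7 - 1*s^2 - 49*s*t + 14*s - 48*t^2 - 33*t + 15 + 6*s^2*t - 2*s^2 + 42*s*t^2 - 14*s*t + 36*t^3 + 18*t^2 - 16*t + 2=-3*s^2 + 21*s + 36*t^3 + t^2*(42*s - 30) + t*(6*s^2 - 63*s - 42) + 24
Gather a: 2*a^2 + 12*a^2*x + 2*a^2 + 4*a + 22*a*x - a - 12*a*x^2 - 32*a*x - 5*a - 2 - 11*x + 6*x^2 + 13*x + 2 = a^2*(12*x + 4) + a*(-12*x^2 - 10*x - 2) + 6*x^2 + 2*x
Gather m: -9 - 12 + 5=-16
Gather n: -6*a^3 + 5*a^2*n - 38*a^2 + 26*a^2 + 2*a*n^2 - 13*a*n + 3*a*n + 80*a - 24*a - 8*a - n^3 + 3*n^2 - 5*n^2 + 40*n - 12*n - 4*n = -6*a^3 - 12*a^2 + 48*a - n^3 + n^2*(2*a - 2) + n*(5*a^2 - 10*a + 24)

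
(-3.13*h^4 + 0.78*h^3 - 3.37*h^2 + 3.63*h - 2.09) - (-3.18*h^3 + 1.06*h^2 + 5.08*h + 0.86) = -3.13*h^4 + 3.96*h^3 - 4.43*h^2 - 1.45*h - 2.95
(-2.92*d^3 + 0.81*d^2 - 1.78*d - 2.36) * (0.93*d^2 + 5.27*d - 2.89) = -2.7156*d^5 - 14.6351*d^4 + 11.0521*d^3 - 13.9163*d^2 - 7.293*d + 6.8204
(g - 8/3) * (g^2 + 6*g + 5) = g^3 + 10*g^2/3 - 11*g - 40/3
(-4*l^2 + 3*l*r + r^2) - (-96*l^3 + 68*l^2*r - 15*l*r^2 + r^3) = 96*l^3 - 68*l^2*r - 4*l^2 + 15*l*r^2 + 3*l*r - r^3 + r^2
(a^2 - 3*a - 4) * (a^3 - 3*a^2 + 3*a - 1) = a^5 - 6*a^4 + 8*a^3 + 2*a^2 - 9*a + 4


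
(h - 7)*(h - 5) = h^2 - 12*h + 35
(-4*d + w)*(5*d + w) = -20*d^2 + d*w + w^2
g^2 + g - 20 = (g - 4)*(g + 5)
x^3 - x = x*(x - 1)*(x + 1)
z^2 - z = z*(z - 1)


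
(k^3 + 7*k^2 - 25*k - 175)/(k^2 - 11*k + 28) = (k^3 + 7*k^2 - 25*k - 175)/(k^2 - 11*k + 28)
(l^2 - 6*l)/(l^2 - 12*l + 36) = l/(l - 6)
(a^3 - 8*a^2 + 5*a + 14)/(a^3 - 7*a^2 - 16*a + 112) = (a^2 - a - 2)/(a^2 - 16)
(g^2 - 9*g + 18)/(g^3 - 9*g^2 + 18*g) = 1/g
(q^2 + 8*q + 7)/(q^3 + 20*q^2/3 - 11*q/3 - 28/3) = 3/(3*q - 4)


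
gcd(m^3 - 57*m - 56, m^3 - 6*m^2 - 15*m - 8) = m^2 - 7*m - 8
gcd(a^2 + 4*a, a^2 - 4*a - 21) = 1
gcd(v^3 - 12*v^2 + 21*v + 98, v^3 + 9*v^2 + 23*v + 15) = 1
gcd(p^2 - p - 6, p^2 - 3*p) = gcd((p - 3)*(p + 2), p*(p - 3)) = p - 3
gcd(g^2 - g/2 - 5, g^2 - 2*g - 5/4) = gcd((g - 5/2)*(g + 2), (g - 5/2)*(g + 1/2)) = g - 5/2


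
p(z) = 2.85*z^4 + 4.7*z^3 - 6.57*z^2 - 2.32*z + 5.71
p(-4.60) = 695.96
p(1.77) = 35.06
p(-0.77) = 2.46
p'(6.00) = 2888.84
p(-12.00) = 50063.47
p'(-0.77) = 10.95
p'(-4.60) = -753.15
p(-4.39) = 550.17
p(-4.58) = 681.01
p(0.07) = 5.52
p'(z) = 11.4*z^3 + 14.1*z^2 - 13.14*z - 2.32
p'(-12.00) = -17513.44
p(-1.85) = -8.86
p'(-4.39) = -637.39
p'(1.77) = 81.81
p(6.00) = 4464.07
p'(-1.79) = 1.00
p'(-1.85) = -1.93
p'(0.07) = -3.17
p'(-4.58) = -741.59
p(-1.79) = -8.89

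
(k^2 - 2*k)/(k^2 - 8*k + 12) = k/(k - 6)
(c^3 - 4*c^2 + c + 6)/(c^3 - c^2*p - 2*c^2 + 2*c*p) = (-c^2 + 2*c + 3)/(c*(-c + p))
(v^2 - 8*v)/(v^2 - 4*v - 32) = v/(v + 4)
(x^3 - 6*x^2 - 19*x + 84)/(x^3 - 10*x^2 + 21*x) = (x + 4)/x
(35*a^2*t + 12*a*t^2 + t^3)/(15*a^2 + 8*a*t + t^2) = t*(7*a + t)/(3*a + t)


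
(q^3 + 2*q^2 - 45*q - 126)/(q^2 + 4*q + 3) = (q^2 - q - 42)/(q + 1)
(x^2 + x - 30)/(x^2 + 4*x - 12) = (x - 5)/(x - 2)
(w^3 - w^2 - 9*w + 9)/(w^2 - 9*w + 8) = (w^2 - 9)/(w - 8)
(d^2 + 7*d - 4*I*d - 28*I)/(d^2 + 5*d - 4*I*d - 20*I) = (d + 7)/(d + 5)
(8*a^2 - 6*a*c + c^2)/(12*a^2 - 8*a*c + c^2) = (4*a - c)/(6*a - c)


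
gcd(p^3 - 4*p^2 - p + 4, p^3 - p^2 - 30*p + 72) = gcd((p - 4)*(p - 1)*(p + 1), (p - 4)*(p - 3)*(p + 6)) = p - 4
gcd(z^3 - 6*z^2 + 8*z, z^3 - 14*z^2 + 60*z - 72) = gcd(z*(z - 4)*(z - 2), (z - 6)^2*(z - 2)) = z - 2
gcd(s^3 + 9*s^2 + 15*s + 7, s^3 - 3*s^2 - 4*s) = s + 1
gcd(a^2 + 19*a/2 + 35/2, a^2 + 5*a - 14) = a + 7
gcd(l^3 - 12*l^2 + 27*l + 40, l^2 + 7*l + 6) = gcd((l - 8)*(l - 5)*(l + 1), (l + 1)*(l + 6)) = l + 1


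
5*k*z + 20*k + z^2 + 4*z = (5*k + z)*(z + 4)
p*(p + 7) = p^2 + 7*p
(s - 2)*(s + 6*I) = s^2 - 2*s + 6*I*s - 12*I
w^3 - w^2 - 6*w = w*(w - 3)*(w + 2)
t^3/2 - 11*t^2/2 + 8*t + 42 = (t/2 + 1)*(t - 7)*(t - 6)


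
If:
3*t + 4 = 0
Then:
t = -4/3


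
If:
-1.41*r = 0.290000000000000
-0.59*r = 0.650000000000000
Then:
No Solution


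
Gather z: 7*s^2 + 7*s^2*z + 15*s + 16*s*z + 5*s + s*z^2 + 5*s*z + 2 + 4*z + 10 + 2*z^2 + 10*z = 7*s^2 + 20*s + z^2*(s + 2) + z*(7*s^2 + 21*s + 14) + 12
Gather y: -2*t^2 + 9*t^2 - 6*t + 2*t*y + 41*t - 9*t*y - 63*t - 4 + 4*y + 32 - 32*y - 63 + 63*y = 7*t^2 - 28*t + y*(35 - 7*t) - 35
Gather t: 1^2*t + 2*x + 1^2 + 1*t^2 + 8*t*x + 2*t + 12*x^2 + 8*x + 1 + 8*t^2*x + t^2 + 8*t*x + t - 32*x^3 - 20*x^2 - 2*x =t^2*(8*x + 2) + t*(16*x + 4) - 32*x^3 - 8*x^2 + 8*x + 2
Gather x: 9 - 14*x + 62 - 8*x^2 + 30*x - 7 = -8*x^2 + 16*x + 64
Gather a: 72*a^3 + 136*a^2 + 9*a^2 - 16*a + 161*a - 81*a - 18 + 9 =72*a^3 + 145*a^2 + 64*a - 9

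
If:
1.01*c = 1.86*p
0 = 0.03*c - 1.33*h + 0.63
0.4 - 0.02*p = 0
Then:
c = 36.83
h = 1.30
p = 20.00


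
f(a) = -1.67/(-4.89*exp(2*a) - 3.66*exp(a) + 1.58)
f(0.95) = 0.04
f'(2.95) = -0.00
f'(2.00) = -0.01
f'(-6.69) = -0.00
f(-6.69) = -1.06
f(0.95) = 0.04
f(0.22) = 0.16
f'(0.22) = -0.29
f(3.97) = 0.00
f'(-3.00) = -0.18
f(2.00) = 0.01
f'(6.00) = 0.00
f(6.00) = 0.00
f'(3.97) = -0.00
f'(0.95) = -0.08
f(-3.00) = -1.21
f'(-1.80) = -2.06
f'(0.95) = -0.08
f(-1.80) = -1.98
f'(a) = -1.67*(9.78*exp(2*a) + 3.66*exp(a))/(-4.89*exp(2*a) - 3.66*exp(a) + 1.58)^2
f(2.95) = 0.00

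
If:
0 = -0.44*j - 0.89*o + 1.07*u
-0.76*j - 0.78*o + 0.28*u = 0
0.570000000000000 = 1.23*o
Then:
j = -0.39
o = 0.46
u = 0.22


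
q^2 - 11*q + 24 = (q - 8)*(q - 3)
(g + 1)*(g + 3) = g^2 + 4*g + 3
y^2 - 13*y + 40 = (y - 8)*(y - 5)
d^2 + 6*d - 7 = (d - 1)*(d + 7)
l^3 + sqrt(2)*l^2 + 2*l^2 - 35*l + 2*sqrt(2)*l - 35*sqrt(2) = (l - 5)*(l + 7)*(l + sqrt(2))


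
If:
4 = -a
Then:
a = -4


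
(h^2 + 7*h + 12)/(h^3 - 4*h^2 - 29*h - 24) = (h + 4)/(h^2 - 7*h - 8)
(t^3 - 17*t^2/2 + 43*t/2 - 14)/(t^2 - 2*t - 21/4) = 2*(t^2 - 5*t + 4)/(2*t + 3)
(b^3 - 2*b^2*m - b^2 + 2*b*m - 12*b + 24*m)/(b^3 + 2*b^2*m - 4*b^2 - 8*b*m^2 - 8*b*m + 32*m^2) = (b + 3)/(b + 4*m)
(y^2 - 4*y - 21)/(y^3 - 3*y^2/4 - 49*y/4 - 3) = 4*(y - 7)/(4*y^2 - 15*y - 4)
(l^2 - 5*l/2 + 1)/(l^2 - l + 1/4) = 2*(l - 2)/(2*l - 1)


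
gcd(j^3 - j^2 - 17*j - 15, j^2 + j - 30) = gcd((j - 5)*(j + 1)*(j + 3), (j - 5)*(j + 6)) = j - 5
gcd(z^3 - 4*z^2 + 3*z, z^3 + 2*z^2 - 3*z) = z^2 - z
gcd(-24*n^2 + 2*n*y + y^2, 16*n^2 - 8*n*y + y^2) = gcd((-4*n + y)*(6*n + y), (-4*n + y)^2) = -4*n + y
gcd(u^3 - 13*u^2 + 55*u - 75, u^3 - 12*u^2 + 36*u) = 1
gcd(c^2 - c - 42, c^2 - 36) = c + 6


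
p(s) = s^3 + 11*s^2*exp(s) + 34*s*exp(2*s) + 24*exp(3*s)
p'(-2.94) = 27.08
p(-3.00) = -22.32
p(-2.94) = -20.66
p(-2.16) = -5.10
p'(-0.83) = -0.89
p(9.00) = 12789256945575.97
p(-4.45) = -85.60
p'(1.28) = 5086.60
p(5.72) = 698496539.14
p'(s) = 11*s^2*exp(s) + 3*s^2 + 68*s*exp(2*s) + 22*s*exp(s) + 72*exp(3*s) + 34*exp(2*s)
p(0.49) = 153.20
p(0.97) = 698.28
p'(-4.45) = 60.77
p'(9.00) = 38349898487893.61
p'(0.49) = 515.14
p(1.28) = 1746.50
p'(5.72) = 2080388705.23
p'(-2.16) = 13.04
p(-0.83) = -0.64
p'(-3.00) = 28.23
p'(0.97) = 2103.71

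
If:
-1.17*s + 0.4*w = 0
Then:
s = 0.341880341880342*w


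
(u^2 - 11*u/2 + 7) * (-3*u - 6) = -3*u^3 + 21*u^2/2 + 12*u - 42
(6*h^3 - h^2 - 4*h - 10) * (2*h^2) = 12*h^5 - 2*h^4 - 8*h^3 - 20*h^2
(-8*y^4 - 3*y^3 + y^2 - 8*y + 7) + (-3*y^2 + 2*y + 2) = -8*y^4 - 3*y^3 - 2*y^2 - 6*y + 9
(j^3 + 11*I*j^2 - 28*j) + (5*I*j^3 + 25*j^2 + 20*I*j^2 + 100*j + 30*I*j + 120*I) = j^3 + 5*I*j^3 + 25*j^2 + 31*I*j^2 + 72*j + 30*I*j + 120*I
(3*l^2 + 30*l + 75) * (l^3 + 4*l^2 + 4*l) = 3*l^5 + 42*l^4 + 207*l^3 + 420*l^2 + 300*l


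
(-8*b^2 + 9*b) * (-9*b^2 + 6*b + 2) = 72*b^4 - 129*b^3 + 38*b^2 + 18*b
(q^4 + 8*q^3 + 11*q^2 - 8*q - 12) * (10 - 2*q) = -2*q^5 - 6*q^4 + 58*q^3 + 126*q^2 - 56*q - 120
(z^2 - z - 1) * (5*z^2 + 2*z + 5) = 5*z^4 - 3*z^3 - 2*z^2 - 7*z - 5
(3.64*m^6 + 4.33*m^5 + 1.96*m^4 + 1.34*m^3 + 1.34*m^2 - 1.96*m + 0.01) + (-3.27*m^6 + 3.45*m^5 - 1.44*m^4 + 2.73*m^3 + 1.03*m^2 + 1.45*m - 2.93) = 0.37*m^6 + 7.78*m^5 + 0.52*m^4 + 4.07*m^3 + 2.37*m^2 - 0.51*m - 2.92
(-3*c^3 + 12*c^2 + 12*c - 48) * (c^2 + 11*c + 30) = -3*c^5 - 21*c^4 + 54*c^3 + 444*c^2 - 168*c - 1440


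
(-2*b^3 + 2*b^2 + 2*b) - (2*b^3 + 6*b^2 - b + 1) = -4*b^3 - 4*b^2 + 3*b - 1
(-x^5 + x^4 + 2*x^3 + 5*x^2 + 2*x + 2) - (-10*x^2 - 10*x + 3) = -x^5 + x^4 + 2*x^3 + 15*x^2 + 12*x - 1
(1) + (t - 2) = t - 1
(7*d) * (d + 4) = 7*d^2 + 28*d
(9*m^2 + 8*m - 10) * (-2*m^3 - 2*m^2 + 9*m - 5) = -18*m^5 - 34*m^4 + 85*m^3 + 47*m^2 - 130*m + 50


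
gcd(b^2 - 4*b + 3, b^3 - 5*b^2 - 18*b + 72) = b - 3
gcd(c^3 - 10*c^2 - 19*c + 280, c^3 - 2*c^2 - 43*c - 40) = c^2 - 3*c - 40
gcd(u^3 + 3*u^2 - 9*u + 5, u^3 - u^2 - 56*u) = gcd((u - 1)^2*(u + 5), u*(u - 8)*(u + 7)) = 1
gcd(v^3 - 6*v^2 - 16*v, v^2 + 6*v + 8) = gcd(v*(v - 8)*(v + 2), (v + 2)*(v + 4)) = v + 2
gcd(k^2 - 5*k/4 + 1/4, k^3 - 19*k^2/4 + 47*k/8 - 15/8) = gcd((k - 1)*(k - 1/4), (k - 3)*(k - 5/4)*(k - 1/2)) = 1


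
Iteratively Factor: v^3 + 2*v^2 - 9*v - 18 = (v + 2)*(v^2 - 9) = (v - 3)*(v + 2)*(v + 3)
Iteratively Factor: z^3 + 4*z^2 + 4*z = (z + 2)*(z^2 + 2*z) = (z + 2)^2*(z)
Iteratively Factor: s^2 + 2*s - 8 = (s - 2)*(s + 4)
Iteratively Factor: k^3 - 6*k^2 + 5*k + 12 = (k - 4)*(k^2 - 2*k - 3) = (k - 4)*(k - 3)*(k + 1)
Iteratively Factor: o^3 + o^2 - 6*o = (o - 2)*(o^2 + 3*o) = (o - 2)*(o + 3)*(o)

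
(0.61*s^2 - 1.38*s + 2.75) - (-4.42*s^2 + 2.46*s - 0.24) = 5.03*s^2 - 3.84*s + 2.99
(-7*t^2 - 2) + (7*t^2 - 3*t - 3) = -3*t - 5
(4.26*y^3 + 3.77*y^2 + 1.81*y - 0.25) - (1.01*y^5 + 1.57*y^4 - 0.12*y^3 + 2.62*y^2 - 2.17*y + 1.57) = -1.01*y^5 - 1.57*y^4 + 4.38*y^3 + 1.15*y^2 + 3.98*y - 1.82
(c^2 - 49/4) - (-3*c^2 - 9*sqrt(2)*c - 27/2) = 4*c^2 + 9*sqrt(2)*c + 5/4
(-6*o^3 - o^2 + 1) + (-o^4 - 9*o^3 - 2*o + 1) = -o^4 - 15*o^3 - o^2 - 2*o + 2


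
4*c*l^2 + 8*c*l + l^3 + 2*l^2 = l*(4*c + l)*(l + 2)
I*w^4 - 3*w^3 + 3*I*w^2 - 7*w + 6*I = (w - I)*(w + 2*I)*(w + 3*I)*(I*w + 1)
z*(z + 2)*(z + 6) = z^3 + 8*z^2 + 12*z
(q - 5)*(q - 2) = q^2 - 7*q + 10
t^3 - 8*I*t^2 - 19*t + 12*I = (t - 4*I)*(t - 3*I)*(t - I)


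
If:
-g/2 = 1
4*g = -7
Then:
No Solution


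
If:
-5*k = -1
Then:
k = 1/5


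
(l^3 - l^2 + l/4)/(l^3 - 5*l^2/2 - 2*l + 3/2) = l*(2*l - 1)/(2*(l^2 - 2*l - 3))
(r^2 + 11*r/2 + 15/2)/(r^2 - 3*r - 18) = (r + 5/2)/(r - 6)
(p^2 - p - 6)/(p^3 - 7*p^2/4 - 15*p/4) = 4*(p + 2)/(p*(4*p + 5))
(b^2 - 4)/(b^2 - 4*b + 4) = (b + 2)/(b - 2)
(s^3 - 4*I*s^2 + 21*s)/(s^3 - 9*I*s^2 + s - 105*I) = s/(s - 5*I)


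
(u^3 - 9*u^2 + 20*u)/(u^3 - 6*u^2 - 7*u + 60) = u/(u + 3)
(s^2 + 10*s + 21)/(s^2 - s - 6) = (s^2 + 10*s + 21)/(s^2 - s - 6)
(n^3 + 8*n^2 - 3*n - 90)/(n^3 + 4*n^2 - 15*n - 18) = (n + 5)/(n + 1)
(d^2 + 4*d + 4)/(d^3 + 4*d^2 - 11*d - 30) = (d + 2)/(d^2 + 2*d - 15)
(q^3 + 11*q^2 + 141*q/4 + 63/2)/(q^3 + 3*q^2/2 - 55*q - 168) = (q + 3/2)/(q - 8)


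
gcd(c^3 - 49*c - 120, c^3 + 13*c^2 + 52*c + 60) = c + 5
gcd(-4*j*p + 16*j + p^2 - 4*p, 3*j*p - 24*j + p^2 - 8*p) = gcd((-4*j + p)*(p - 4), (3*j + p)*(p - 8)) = 1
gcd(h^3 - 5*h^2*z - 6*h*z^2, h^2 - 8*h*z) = h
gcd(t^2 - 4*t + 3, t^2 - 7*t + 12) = t - 3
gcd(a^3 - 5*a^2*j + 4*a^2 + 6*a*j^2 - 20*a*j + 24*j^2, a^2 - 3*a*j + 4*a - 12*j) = a^2 - 3*a*j + 4*a - 12*j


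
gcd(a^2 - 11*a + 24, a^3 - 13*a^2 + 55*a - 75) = a - 3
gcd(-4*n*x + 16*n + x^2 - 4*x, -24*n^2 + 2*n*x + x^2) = -4*n + x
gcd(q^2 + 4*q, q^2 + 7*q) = q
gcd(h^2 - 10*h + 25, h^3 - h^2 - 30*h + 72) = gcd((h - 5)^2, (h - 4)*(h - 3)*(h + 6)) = 1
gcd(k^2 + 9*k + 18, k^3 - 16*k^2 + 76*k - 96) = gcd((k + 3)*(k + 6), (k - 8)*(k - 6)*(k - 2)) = 1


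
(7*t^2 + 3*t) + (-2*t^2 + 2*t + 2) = 5*t^2 + 5*t + 2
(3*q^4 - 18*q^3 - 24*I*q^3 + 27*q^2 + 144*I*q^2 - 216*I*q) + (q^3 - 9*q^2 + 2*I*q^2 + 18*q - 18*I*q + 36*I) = 3*q^4 - 17*q^3 - 24*I*q^3 + 18*q^2 + 146*I*q^2 + 18*q - 234*I*q + 36*I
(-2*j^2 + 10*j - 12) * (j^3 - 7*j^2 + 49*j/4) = -2*j^5 + 24*j^4 - 213*j^3/2 + 413*j^2/2 - 147*j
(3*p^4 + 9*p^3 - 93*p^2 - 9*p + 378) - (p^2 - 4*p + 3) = 3*p^4 + 9*p^3 - 94*p^2 - 5*p + 375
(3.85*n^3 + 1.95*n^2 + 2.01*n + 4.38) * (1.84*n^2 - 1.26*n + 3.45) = 7.084*n^5 - 1.263*n^4 + 14.5239*n^3 + 12.2541*n^2 + 1.4157*n + 15.111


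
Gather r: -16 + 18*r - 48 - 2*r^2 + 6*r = -2*r^2 + 24*r - 64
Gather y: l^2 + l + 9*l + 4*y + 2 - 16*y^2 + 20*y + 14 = l^2 + 10*l - 16*y^2 + 24*y + 16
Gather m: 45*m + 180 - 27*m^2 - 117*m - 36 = -27*m^2 - 72*m + 144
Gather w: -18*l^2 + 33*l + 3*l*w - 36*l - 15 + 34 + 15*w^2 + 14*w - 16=-18*l^2 - 3*l + 15*w^2 + w*(3*l + 14) + 3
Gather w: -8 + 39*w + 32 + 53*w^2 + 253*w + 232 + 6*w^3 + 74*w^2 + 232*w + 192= 6*w^3 + 127*w^2 + 524*w + 448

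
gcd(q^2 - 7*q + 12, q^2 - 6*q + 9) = q - 3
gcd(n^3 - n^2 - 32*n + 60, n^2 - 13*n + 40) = n - 5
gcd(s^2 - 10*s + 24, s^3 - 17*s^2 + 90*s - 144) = s - 6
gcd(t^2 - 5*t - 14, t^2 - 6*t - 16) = t + 2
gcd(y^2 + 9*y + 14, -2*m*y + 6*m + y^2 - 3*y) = 1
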